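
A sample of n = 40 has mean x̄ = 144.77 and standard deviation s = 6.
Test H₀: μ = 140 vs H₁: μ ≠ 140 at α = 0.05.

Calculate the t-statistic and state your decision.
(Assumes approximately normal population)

Answer: t = 5.0279, reject H₀

Derivation:
df = n - 1 = 39
SE = s/√n = 6/√40 = 0.9487
t = (x̄ - μ₀)/SE = (144.77 - 140)/0.9487 = 5.0279
Critical value: t_{0.025,39} = ±2.023
p-value < 0.0001
Decision: reject H₀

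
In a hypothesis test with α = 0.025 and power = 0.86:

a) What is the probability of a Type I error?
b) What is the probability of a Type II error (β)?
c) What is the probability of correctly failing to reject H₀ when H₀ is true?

Answer: a) 0.025, b) 0.14, c) 0.975

Derivation:
a) Type I error probability = α = 0.025
b) Power = P(reject H₀ | H₁ true) = 1 - β = 0.86, so Type II error probability = β = 1 - Power = 0.14
c) P(fail to reject H₀ | H₀ true) = 1 - α = 0.975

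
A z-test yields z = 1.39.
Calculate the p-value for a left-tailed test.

For z = 1.39:
p = P(Z < 1.39) = Φ(1.39) = 0.9177

Answer: p-value ≈ 0.9177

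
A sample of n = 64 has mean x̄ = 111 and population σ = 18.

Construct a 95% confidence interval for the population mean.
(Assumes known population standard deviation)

Confidence level: 95%, α = 0.05
z_0.025 = 1.960
SE = σ/√n = 18/√64 = 2.2500
Margin of error = 1.960 × 2.2500 = 4.4100
CI: x̄ ± margin = 111 ± 4.4100
CI: (106.5900, 115.4100)

Answer: (106.5900, 115.4100)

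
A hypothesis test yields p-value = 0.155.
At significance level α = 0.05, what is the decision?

Compare p-value to α:
0.155 ≥ 0.05
Decision: fail to reject H₀

Answer: fail to reject H₀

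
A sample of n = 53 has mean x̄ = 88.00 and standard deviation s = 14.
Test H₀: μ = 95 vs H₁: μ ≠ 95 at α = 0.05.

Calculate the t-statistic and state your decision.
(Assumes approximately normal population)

Answer: t = -3.6401, reject H₀

Derivation:
df = n - 1 = 52
SE = s/√n = 14/√53 = 1.9230
t = (x̄ - μ₀)/SE = (88.00 - 95)/1.9230 = -3.6401
Critical value: t_{0.025,52} = ±2.007
p-value ≈ 0.0006
Decision: reject H₀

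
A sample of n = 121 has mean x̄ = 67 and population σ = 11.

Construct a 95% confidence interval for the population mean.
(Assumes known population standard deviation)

Confidence level: 95%, α = 0.05
z_0.025 = 1.960
SE = σ/√n = 11/√121 = 1.0000
Margin of error = 1.960 × 1.0000 = 1.9600
CI: x̄ ± margin = 67 ± 1.9600
CI: (65.0400, 68.9600)

Answer: (65.0400, 68.9600)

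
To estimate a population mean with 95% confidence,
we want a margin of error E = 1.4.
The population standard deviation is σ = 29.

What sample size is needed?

z_0.025 = 1.960
n = (z×σ/E)² = (1.960×29/1.4)²
n = 1648.3600
Round up: n = 1649

Answer: n = 1649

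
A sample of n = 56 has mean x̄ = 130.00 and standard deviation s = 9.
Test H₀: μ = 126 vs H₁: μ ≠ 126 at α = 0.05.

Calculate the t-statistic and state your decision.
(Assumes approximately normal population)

Answer: t = 3.3259, reject H₀

Derivation:
df = n - 1 = 55
SE = s/√n = 9/√56 = 1.2027
t = (x̄ - μ₀)/SE = (130.00 - 126)/1.2027 = 3.3259
Critical value: t_{0.025,55} = ±2.004
p-value ≈ 0.0016
Decision: reject H₀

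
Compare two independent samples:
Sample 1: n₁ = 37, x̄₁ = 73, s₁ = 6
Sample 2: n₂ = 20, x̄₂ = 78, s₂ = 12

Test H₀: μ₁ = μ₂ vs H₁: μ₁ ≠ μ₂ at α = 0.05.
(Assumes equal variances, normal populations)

Answer: t = -2.1041, reject H₀

Derivation:
Pooled variance: s²_p = [36×6² + 19×12²]/(55) = 73.3091
s_p = 8.5621
SE = s_p×√(1/n₁ + 1/n₂) = 8.5621×√(1/37 + 1/20) = 2.3763
t = (x̄₁ - x̄₂)/SE = (73 - 78)/2.3763 = -2.1041
df = 55, t-critical = ±2.004
Decision: reject H₀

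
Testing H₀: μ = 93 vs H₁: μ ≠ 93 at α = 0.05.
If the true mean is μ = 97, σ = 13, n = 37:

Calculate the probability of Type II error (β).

Answer: β ≈ 0.5352

Derivation:
SE = σ/√n = 13/√37 = 2.1372
Critical values: μ₀ ± z_0.025×SE = 93 ± 1.960×2.1372
Acceptance region: (88.8111, 97.1889)
Under H₁ (μ = 97): z_high = (97.1889 - 97)/2.1372 = 0.0884, z_low = (88.8111 - 97)/2.1372 = -3.8316
β = P(not reject | H₁) = Φ(0.0884) - Φ(-3.8316) ≈ 0.5352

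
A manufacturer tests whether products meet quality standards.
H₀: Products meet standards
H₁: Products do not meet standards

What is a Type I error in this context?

Answer: Rejecting good products that actually meet standards

Derivation:
A Type I error (probability α) occurs when we reject a true H₀.
A Type II error (probability β) occurs when we fail to reject a false H₀.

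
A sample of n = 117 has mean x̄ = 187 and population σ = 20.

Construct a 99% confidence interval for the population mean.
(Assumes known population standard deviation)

Answer: (182.2370, 191.7630)

Derivation:
Confidence level: 99%, α = 0.01
z_0.005 = 2.576
SE = σ/√n = 20/√117 = 1.8490
Margin of error = 2.576 × 1.8490 = 4.7630
CI: x̄ ± margin = 187 ± 4.7630
CI: (182.2370, 191.7630)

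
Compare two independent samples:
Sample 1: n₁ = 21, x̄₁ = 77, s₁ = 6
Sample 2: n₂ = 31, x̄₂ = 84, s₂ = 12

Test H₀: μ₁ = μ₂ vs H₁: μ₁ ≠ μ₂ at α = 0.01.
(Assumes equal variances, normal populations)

Answer: t = -2.4670, fail to reject H₀

Derivation:
Pooled variance: s²_p = [20×6² + 30×12²]/(50) = 100.8000
s_p = 10.0399
SE = s_p×√(1/n₁ + 1/n₂) = 10.0399×√(1/21 + 1/31) = 2.8375
t = (x̄₁ - x̄₂)/SE = (77 - 84)/2.8375 = -2.4670
df = 50, t-critical = ±2.678
Decision: fail to reject H₀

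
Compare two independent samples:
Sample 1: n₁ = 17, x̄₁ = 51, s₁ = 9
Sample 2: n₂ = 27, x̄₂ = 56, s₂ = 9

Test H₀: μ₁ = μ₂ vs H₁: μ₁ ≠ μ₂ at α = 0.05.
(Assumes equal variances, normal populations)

Pooled variance: s²_p = [16×9² + 26×9²]/(42) = 81.0000
s_p = 9.0000
SE = s_p×√(1/n₁ + 1/n₂) = 9.0000×√(1/17 + 1/27) = 2.7865
t = (x̄₁ - x̄₂)/SE = (51 - 56)/2.7865 = -1.7944
df = 42, t-critical = ±2.018
Decision: fail to reject H₀

Answer: t = -1.7944, fail to reject H₀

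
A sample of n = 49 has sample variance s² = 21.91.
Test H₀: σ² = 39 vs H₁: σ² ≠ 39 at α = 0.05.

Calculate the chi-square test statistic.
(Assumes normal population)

Answer: χ² = 26.9662, reject H₀

Derivation:
df = n - 1 = 48
χ² = (n-1)s²/σ₀² = 48×21.91/39 = 26.9662
Critical values: χ²_{0.975,48} = 30.755, χ²_{0.025,48} = 69.023
Rejection region: χ² < 30.755 or χ² > 69.023
Decision: reject H₀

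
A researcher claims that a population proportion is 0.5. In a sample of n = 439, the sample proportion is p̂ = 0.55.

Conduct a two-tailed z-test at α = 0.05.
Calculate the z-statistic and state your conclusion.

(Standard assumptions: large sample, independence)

H₀: p = 0.5, H₁: p ≠ 0.5
Standard error: SE = √(p₀(1-p₀)/n) = √(0.5×0.5/439) = 0.023864
z-statistic: z = (p̂ - p₀)/SE = (0.55 - 0.5)/0.023864 = 2.0952
Critical value: z_0.025 = ±1.960
p-value = 0.0362
Decision: reject H₀ at α = 0.05

Answer: z = 2.0952, reject H₀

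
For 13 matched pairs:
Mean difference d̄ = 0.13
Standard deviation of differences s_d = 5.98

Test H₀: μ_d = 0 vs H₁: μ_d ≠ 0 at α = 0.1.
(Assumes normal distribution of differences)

Answer: t = 0.0784, fail to reject H₀

Derivation:
df = n - 1 = 12
SE = s_d/√n = 5.98/√13 = 1.6586
t = d̄/SE = 0.13/1.6586 = 0.0784
Critical value: t_{0.05,12} = ±1.782
p-value ≈ 0.9388
Decision: fail to reject H₀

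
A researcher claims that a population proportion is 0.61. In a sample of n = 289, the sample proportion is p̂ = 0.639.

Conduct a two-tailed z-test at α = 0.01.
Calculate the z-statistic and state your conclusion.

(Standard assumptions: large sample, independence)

H₀: p = 0.61, H₁: p ≠ 0.61
Standard error: SE = √(p₀(1-p₀)/n) = √(0.61×0.39/289) = 0.028691
z-statistic: z = (p̂ - p₀)/SE = (0.639 - 0.61)/0.028691 = 1.0108
Critical value: z_0.005 = ±2.576
p-value = 0.3121
Decision: fail to reject H₀ at α = 0.01

Answer: z = 1.0108, fail to reject H₀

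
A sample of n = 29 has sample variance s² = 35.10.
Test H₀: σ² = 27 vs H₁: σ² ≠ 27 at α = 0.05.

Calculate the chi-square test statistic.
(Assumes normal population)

df = n - 1 = 28
χ² = (n-1)s²/σ₀² = 28×35.10/27 = 36.4000
Critical values: χ²_{0.975,28} = 15.308, χ²_{0.025,28} = 44.461
Rejection region: χ² < 15.308 or χ² > 44.461
Decision: fail to reject H₀

Answer: χ² = 36.4000, fail to reject H₀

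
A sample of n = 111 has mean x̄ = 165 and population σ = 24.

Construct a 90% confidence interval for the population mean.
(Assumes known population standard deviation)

Answer: (161.2527, 168.7473)

Derivation:
Confidence level: 90%, α = 0.1
z_0.05 = 1.645
SE = σ/√n = 24/√111 = 2.2780
Margin of error = 1.645 × 2.2780 = 3.7473
CI: x̄ ± margin = 165 ± 3.7473
CI: (161.2527, 168.7473)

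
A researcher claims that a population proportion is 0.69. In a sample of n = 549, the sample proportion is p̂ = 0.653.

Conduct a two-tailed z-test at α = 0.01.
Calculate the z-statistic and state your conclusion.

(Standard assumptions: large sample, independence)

H₀: p = 0.69, H₁: p ≠ 0.69
Standard error: SE = √(p₀(1-p₀)/n) = √(0.69×0.31/549) = 0.019739
z-statistic: z = (p̂ - p₀)/SE = (0.653 - 0.69)/0.019739 = -1.8745
Critical value: z_0.005 = ±2.576
p-value = 0.0609
Decision: fail to reject H₀ at α = 0.01

Answer: z = -1.8745, fail to reject H₀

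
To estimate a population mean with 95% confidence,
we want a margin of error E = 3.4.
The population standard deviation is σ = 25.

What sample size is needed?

z_0.025 = 1.960
n = (z×σ/E)² = (1.960×25/3.4)²
n = 207.6990
Round up: n = 208

Answer: n = 208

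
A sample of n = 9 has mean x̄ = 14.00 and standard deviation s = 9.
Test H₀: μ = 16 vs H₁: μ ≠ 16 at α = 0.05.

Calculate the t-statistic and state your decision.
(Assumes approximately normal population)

Answer: t = -0.6667, fail to reject H₀

Derivation:
df = n - 1 = 8
SE = s/√n = 9/√9 = 3.0000
t = (x̄ - μ₀)/SE = (14.00 - 16)/3.0000 = -0.6667
Critical value: t_{0.025,8} = ±2.306
p-value ≈ 0.5237
Decision: fail to reject H₀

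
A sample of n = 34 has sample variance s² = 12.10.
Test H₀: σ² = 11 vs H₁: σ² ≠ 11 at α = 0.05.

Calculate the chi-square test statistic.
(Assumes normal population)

df = n - 1 = 33
χ² = (n-1)s²/σ₀² = 33×12.10/11 = 36.3000
Critical values: χ²_{0.975,33} = 19.047, χ²_{0.025,33} = 50.725
Rejection region: χ² < 19.047 or χ² > 50.725
Decision: fail to reject H₀

Answer: χ² = 36.3000, fail to reject H₀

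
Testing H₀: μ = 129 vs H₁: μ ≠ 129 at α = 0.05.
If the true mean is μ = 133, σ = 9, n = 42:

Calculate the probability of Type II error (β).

SE = σ/√n = 9/√42 = 1.3887
Critical values: μ₀ ± z_0.025×SE = 129 ± 1.960×1.3887
Acceptance region: (126.2781, 131.7219)
Under H₁ (μ = 133): z_high = (131.7219 - 133)/1.3887 = -0.9204, z_low = (126.2781 - 133)/1.3887 = -4.8404
β = P(not reject | H₁) = Φ(-0.9204) - Φ(-4.8404) ≈ 0.1787

Answer: β ≈ 0.1787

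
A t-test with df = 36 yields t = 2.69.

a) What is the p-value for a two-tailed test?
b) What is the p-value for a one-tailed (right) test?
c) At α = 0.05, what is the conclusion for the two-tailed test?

Answer: a) 0.0108, b) 0.0054, c) reject H₀

Derivation:
Using t-distribution with df = 36:
a) Two-tailed: p = 2×P(T > 2.69) = 0.0108
b) One-tailed: p = P(T > 2.69) = 0.0054
c) 0.0108 < 0.05, reject H₀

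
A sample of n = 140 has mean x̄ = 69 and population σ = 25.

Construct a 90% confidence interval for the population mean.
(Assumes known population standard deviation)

Confidence level: 90%, α = 0.1
z_0.05 = 1.645
SE = σ/√n = 25/√140 = 2.1129
Margin of error = 1.645 × 2.1129 = 3.4757
CI: x̄ ± margin = 69 ± 3.4757
CI: (65.5243, 72.4757)

Answer: (65.5243, 72.4757)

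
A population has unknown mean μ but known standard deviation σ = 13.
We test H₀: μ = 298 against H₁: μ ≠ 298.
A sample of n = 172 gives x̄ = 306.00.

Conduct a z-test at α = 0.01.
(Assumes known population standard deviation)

Answer: z = 8.0710, reject H₀

Derivation:
Standard error: SE = σ/√n = 13/√172 = 0.9912
z-statistic: z = (x̄ - μ₀)/SE = (306.00 - 298)/0.9912 = 8.0710
Critical value: ±2.576
p-value < 0.0001
Decision: reject H₀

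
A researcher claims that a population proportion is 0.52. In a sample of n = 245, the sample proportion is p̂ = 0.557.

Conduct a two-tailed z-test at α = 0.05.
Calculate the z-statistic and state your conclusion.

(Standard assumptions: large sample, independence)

Answer: z = 1.1592, fail to reject H₀

Derivation:
H₀: p = 0.52, H₁: p ≠ 0.52
Standard error: SE = √(p₀(1-p₀)/n) = √(0.52×0.48/245) = 0.031918
z-statistic: z = (p̂ - p₀)/SE = (0.557 - 0.52)/0.031918 = 1.1592
Critical value: z_0.025 = ±1.960
p-value = 0.2464
Decision: fail to reject H₀ at α = 0.05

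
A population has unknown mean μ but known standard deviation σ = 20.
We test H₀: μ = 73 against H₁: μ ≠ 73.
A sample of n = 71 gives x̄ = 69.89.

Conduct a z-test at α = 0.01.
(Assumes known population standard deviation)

Answer: z = -1.3102, fail to reject H₀

Derivation:
Standard error: SE = σ/√n = 20/√71 = 2.3736
z-statistic: z = (x̄ - μ₀)/SE = (69.89 - 73)/2.3736 = -1.3102
Critical value: ±2.576
p-value = 0.1901
Decision: fail to reject H₀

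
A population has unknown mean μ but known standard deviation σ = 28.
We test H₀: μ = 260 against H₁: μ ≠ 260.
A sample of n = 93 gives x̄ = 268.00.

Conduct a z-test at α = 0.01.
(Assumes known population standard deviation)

Standard error: SE = σ/√n = 28/√93 = 2.9035
z-statistic: z = (x̄ - μ₀)/SE = (268.00 - 260)/2.9035 = 2.7553
Critical value: ±2.576
p-value = 0.0059
Decision: reject H₀

Answer: z = 2.7553, reject H₀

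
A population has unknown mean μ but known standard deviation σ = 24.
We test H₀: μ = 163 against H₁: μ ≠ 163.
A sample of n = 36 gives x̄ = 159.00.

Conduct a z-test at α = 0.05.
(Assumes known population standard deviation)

Answer: z = -1.0000, fail to reject H₀

Derivation:
Standard error: SE = σ/√n = 24/√36 = 4.0000
z-statistic: z = (x̄ - μ₀)/SE = (159.00 - 163)/4.0000 = -1.0000
Critical value: ±1.960
p-value = 0.3173
Decision: fail to reject H₀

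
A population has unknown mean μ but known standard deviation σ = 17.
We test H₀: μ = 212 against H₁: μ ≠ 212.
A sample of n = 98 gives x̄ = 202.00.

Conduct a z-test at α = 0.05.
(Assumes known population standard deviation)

Standard error: SE = σ/√n = 17/√98 = 1.7173
z-statistic: z = (x̄ - μ₀)/SE = (202.00 - 212)/1.7173 = -5.8231
Critical value: ±1.960
p-value < 0.0001
Decision: reject H₀

Answer: z = -5.8231, reject H₀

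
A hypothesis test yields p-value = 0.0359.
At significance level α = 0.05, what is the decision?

Compare p-value to α:
0.0359 < 0.05
Decision: reject H₀

Answer: reject H₀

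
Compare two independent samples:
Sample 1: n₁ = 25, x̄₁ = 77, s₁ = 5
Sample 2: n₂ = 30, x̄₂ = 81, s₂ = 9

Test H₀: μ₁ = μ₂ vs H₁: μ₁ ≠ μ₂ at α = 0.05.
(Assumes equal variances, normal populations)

Answer: t = -1.9802, fail to reject H₀

Derivation:
Pooled variance: s²_p = [24×5² + 29×9²]/(53) = 55.6415
s_p = 7.4593
SE = s_p×√(1/n₁ + 1/n₂) = 7.4593×√(1/25 + 1/30) = 2.0200
t = (x̄₁ - x̄₂)/SE = (77 - 81)/2.0200 = -1.9802
df = 53, t-critical = ±2.006
Decision: fail to reject H₀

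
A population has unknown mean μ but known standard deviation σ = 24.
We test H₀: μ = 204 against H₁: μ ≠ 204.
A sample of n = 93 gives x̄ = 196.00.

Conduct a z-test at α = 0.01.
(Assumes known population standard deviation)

Answer: z = -3.2145, reject H₀

Derivation:
Standard error: SE = σ/√n = 24/√93 = 2.4887
z-statistic: z = (x̄ - μ₀)/SE = (196.00 - 204)/2.4887 = -3.2145
Critical value: ±2.576
p-value = 0.0013
Decision: reject H₀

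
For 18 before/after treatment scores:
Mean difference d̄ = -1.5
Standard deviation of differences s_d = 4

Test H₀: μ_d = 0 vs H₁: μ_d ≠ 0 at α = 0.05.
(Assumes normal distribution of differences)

df = n - 1 = 17
SE = s_d/√n = 4/√18 = 0.9428
t = d̄/SE = -1.5/0.9428 = -1.5910
Critical value: t_{0.025,17} = ±2.110
p-value ≈ 0.1300
Decision: fail to reject H₀

Answer: t = -1.5910, fail to reject H₀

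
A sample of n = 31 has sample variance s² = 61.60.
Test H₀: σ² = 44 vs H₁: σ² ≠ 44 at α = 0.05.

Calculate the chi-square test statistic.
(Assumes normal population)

df = n - 1 = 30
χ² = (n-1)s²/σ₀² = 30×61.60/44 = 42.0000
Critical values: χ²_{0.975,30} = 16.791, χ²_{0.025,30} = 46.979
Rejection region: χ² < 16.791 or χ² > 46.979
Decision: fail to reject H₀

Answer: χ² = 42.0000, fail to reject H₀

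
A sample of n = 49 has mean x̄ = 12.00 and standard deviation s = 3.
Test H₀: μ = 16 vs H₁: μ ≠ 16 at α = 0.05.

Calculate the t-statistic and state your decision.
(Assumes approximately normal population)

df = n - 1 = 48
SE = s/√n = 3/√49 = 0.4286
t = (x̄ - μ₀)/SE = (12.00 - 16)/0.4286 = -9.3327
Critical value: t_{0.025,48} = ±2.011
p-value < 0.0001
Decision: reject H₀

Answer: t = -9.3327, reject H₀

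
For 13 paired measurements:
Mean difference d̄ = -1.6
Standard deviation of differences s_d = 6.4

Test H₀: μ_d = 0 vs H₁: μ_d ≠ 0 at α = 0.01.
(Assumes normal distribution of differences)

df = n - 1 = 12
SE = s_d/√n = 6.4/√13 = 1.7750
t = d̄/SE = -1.6/1.7750 = -0.9014
Critical value: t_{0.005,12} = ±3.055
p-value ≈ 0.3851
Decision: fail to reject H₀

Answer: t = -0.9014, fail to reject H₀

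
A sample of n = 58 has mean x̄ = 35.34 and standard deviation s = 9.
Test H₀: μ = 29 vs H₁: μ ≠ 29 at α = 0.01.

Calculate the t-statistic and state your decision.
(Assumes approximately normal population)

Answer: t = 5.3647, reject H₀

Derivation:
df = n - 1 = 57
SE = s/√n = 9/√58 = 1.1818
t = (x̄ - μ₀)/SE = (35.34 - 29)/1.1818 = 5.3647
Critical value: t_{0.005,57} = ±2.665
p-value < 0.0001
Decision: reject H₀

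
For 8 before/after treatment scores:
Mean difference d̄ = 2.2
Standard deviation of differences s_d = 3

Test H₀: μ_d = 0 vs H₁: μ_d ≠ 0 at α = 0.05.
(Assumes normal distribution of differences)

Answer: t = 2.0741, fail to reject H₀

Derivation:
df = n - 1 = 7
SE = s_d/√n = 3/√8 = 1.0607
t = d̄/SE = 2.2/1.0607 = 2.0741
Critical value: t_{0.025,7} = ±2.365
p-value ≈ 0.0768
Decision: fail to reject H₀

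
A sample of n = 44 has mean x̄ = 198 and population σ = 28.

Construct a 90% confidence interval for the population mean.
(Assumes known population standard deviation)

Answer: (191.0561, 204.9439)

Derivation:
Confidence level: 90%, α = 0.1
z_0.05 = 1.645
SE = σ/√n = 28/√44 = 4.2212
Margin of error = 1.645 × 4.2212 = 6.9439
CI: x̄ ± margin = 198 ± 6.9439
CI: (191.0561, 204.9439)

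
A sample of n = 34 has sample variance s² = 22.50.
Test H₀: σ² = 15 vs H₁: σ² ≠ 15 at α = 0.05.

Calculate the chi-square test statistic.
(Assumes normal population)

Answer: χ² = 49.5000, fail to reject H₀

Derivation:
df = n - 1 = 33
χ² = (n-1)s²/σ₀² = 33×22.50/15 = 49.5000
Critical values: χ²_{0.975,33} = 19.047, χ²_{0.025,33} = 50.725
Rejection region: χ² < 19.047 or χ² > 50.725
Decision: fail to reject H₀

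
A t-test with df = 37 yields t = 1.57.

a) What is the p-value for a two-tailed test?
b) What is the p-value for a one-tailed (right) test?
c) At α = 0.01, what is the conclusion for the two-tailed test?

Answer: a) 0.1249, b) 0.0625, c) fail to reject H₀

Derivation:
Using t-distribution with df = 37:
a) Two-tailed: p = 2×P(T > 1.57) = 0.1249
b) One-tailed: p = P(T > 1.57) = 0.0625
c) 0.1249 ≥ 0.01, fail to reject H₀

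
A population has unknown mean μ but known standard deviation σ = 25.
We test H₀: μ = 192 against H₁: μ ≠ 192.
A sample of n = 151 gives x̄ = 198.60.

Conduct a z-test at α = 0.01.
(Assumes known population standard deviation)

Answer: z = 3.2440, reject H₀

Derivation:
Standard error: SE = σ/√n = 25/√151 = 2.0345
z-statistic: z = (x̄ - μ₀)/SE = (198.60 - 192)/2.0345 = 3.2440
Critical value: ±2.576
p-value = 0.0012
Decision: reject H₀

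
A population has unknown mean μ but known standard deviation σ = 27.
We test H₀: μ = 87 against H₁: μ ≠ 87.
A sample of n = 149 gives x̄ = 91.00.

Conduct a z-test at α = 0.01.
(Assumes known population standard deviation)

Answer: z = 1.8084, fail to reject H₀

Derivation:
Standard error: SE = σ/√n = 27/√149 = 2.2119
z-statistic: z = (x̄ - μ₀)/SE = (91.00 - 87)/2.2119 = 1.8084
Critical value: ±2.576
p-value = 0.0705
Decision: fail to reject H₀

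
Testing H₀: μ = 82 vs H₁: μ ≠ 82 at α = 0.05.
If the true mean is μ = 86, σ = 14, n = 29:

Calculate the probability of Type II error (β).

SE = σ/√n = 14/√29 = 2.5997
Critical values: μ₀ ± z_0.025×SE = 82 ± 1.960×2.5997
Acceptance region: (76.9046, 87.0954)
Under H₁ (μ = 86): z_high = (87.0954 - 86)/2.5997 = 0.4214, z_low = (76.9046 - 86)/2.5997 = -3.4986
β = P(not reject | H₁) = Φ(0.4214) - Φ(-3.4986) ≈ 0.6630

Answer: β ≈ 0.6630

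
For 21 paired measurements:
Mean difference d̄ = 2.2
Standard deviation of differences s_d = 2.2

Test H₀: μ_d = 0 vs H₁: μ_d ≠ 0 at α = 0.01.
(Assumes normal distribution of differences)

Answer: t = 4.5824, reject H₀

Derivation:
df = n - 1 = 20
SE = s_d/√n = 2.2/√21 = 0.4801
t = d̄/SE = 2.2/0.4801 = 4.5824
Critical value: t_{0.005,20} = ±2.845
p-value ≈ 0.0002
Decision: reject H₀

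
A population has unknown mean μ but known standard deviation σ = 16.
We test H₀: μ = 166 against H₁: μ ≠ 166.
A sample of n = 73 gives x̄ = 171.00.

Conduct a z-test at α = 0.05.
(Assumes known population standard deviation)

Answer: z = 2.6699, reject H₀

Derivation:
Standard error: SE = σ/√n = 16/√73 = 1.8727
z-statistic: z = (x̄ - μ₀)/SE = (171.00 - 166)/1.8727 = 2.6699
Critical value: ±1.960
p-value = 0.0076
Decision: reject H₀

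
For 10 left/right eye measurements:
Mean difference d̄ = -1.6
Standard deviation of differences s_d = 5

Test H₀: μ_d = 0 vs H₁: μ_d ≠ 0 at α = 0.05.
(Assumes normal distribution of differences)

Answer: t = -1.0120, fail to reject H₀

Derivation:
df = n - 1 = 9
SE = s_d/√n = 5/√10 = 1.5811
t = d̄/SE = -1.6/1.5811 = -1.0120
Critical value: t_{0.025,9} = ±2.262
p-value ≈ 0.3380
Decision: fail to reject H₀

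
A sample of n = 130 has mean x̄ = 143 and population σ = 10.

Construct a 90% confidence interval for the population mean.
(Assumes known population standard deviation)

Answer: (141.5572, 144.4428)

Derivation:
Confidence level: 90%, α = 0.1
z_0.05 = 1.645
SE = σ/√n = 10/√130 = 0.8771
Margin of error = 1.645 × 0.8771 = 1.4428
CI: x̄ ± margin = 143 ± 1.4428
CI: (141.5572, 144.4428)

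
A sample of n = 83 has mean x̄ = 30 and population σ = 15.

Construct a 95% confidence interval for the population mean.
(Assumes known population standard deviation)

Confidence level: 95%, α = 0.05
z_0.025 = 1.960
SE = σ/√n = 15/√83 = 1.6465
Margin of error = 1.960 × 1.6465 = 3.2271
CI: x̄ ± margin = 30 ± 3.2271
CI: (26.7729, 33.2271)

Answer: (26.7729, 33.2271)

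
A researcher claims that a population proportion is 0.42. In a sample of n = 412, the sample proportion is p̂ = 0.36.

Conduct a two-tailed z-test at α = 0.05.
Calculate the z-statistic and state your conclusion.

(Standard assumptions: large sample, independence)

H₀: p = 0.42, H₁: p ≠ 0.42
Standard error: SE = √(p₀(1-p₀)/n) = √(0.42×0.58/412) = 0.024316
z-statistic: z = (p̂ - p₀)/SE = (0.36 - 0.42)/0.024316 = -2.4675
Critical value: z_0.025 = ±1.960
p-value = 0.0136
Decision: reject H₀ at α = 0.05

Answer: z = -2.4675, reject H₀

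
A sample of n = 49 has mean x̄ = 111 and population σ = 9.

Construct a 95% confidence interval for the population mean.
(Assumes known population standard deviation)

Answer: (108.4800, 113.5200)

Derivation:
Confidence level: 95%, α = 0.05
z_0.025 = 1.960
SE = σ/√n = 9/√49 = 1.2857
Margin of error = 1.960 × 1.2857 = 2.5200
CI: x̄ ± margin = 111 ± 2.5200
CI: (108.4800, 113.5200)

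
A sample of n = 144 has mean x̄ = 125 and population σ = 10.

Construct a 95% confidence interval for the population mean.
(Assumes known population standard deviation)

Answer: (123.3667, 126.6333)

Derivation:
Confidence level: 95%, α = 0.05
z_0.025 = 1.960
SE = σ/√n = 10/√144 = 0.8333
Margin of error = 1.960 × 0.8333 = 1.6333
CI: x̄ ± margin = 125 ± 1.6333
CI: (123.3667, 126.6333)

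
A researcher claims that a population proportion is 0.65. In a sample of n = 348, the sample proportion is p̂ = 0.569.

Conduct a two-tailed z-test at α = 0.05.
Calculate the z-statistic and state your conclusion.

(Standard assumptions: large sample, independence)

H₀: p = 0.65, H₁: p ≠ 0.65
Standard error: SE = √(p₀(1-p₀)/n) = √(0.65×0.35/348) = 0.025568
z-statistic: z = (p̂ - p₀)/SE = (0.569 - 0.65)/0.025568 = -3.1680
Critical value: z_0.025 = ±1.960
p-value = 0.0015
Decision: reject H₀ at α = 0.05

Answer: z = -3.1680, reject H₀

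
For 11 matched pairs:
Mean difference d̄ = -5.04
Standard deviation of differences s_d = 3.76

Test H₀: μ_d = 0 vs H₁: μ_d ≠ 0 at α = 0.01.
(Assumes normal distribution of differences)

Answer: t = -4.4456, reject H₀

Derivation:
df = n - 1 = 10
SE = s_d/√n = 3.76/√11 = 1.1337
t = d̄/SE = -5.04/1.1337 = -4.4456
Critical value: t_{0.005,10} = ±3.169
p-value ≈ 0.0012
Decision: reject H₀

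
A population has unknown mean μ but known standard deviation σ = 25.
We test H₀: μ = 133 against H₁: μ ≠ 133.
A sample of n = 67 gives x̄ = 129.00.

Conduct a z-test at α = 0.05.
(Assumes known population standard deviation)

Standard error: SE = σ/√n = 25/√67 = 3.0542
z-statistic: z = (x̄ - μ₀)/SE = (129.00 - 133)/3.0542 = -1.3097
Critical value: ±1.960
p-value = 0.1903
Decision: fail to reject H₀

Answer: z = -1.3097, fail to reject H₀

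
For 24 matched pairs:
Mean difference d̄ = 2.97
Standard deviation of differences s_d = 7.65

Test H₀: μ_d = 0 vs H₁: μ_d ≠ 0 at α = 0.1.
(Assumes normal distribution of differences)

df = n - 1 = 23
SE = s_d/√n = 7.65/√24 = 1.5615
t = d̄/SE = 2.97/1.5615 = 1.9020
Critical value: t_{0.05,23} = ±1.714
p-value ≈ 0.0698
Decision: reject H₀

Answer: t = 1.9020, reject H₀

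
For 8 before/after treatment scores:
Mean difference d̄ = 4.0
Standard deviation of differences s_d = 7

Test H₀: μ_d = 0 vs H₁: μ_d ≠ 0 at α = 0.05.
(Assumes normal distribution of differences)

df = n - 1 = 7
SE = s_d/√n = 7/√8 = 2.4749
t = d̄/SE = 4.0/2.4749 = 1.6162
Critical value: t_{0.025,7} = ±2.365
p-value ≈ 0.1501
Decision: fail to reject H₀

Answer: t = 1.6162, fail to reject H₀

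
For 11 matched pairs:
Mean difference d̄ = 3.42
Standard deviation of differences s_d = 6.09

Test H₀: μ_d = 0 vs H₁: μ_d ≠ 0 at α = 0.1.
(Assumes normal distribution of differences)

df = n - 1 = 10
SE = s_d/√n = 6.09/√11 = 1.8362
t = d̄/SE = 3.42/1.8362 = 1.8625
Critical value: t_{0.05,10} = ±1.812
p-value ≈ 0.0921
Decision: reject H₀

Answer: t = 1.8625, reject H₀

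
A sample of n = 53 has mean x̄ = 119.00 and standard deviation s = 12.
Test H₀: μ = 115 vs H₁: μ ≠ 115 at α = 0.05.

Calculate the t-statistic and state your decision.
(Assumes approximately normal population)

Answer: t = 2.4267, reject H₀

Derivation:
df = n - 1 = 52
SE = s/√n = 12/√53 = 1.6483
t = (x̄ - μ₀)/SE = (119.00 - 115)/1.6483 = 2.4267
Critical value: t_{0.025,52} = ±2.007
p-value ≈ 0.0187
Decision: reject H₀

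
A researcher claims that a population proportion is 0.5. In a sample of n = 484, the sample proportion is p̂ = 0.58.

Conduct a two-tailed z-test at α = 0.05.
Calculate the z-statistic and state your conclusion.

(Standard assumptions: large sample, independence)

H₀: p = 0.5, H₁: p ≠ 0.5
Standard error: SE = √(p₀(1-p₀)/n) = √(0.5×0.5/484) = 0.022727
z-statistic: z = (p̂ - p₀)/SE = (0.58 - 0.5)/0.022727 = 3.5200
Critical value: z_0.025 = ±1.960
p-value = 0.0004
Decision: reject H₀ at α = 0.05

Answer: z = 3.5200, reject H₀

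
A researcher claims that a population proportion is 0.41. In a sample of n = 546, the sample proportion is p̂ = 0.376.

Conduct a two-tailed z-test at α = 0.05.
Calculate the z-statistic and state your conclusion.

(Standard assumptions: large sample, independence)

H₀: p = 0.41, H₁: p ≠ 0.41
Standard error: SE = √(p₀(1-p₀)/n) = √(0.41×0.59/546) = 0.021049
z-statistic: z = (p̂ - p₀)/SE = (0.376 - 0.41)/0.021049 = -1.6153
Critical value: z_0.025 = ±1.960
p-value = 0.1062
Decision: fail to reject H₀ at α = 0.05

Answer: z = -1.6153, fail to reject H₀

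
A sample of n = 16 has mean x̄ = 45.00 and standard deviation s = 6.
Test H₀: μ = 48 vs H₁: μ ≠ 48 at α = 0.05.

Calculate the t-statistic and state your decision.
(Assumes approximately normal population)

df = n - 1 = 15
SE = s/√n = 6/√16 = 1.5000
t = (x̄ - μ₀)/SE = (45.00 - 48)/1.5000 = -2.0000
Critical value: t_{0.025,15} = ±2.131
p-value ≈ 0.0639
Decision: fail to reject H₀

Answer: t = -2.0000, fail to reject H₀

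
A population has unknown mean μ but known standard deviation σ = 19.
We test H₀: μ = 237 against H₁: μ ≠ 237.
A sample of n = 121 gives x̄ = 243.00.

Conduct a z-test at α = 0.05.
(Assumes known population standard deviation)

Answer: z = 3.4736, reject H₀

Derivation:
Standard error: SE = σ/√n = 19/√121 = 1.7273
z-statistic: z = (x̄ - μ₀)/SE = (243.00 - 237)/1.7273 = 3.4736
Critical value: ±1.960
p-value = 0.0005
Decision: reject H₀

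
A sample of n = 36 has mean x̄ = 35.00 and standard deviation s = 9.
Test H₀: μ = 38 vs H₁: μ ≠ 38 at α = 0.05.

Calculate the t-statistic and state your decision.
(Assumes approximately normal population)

Answer: t = -2.0000, fail to reject H₀

Derivation:
df = n - 1 = 35
SE = s/√n = 9/√36 = 1.5000
t = (x̄ - μ₀)/SE = (35.00 - 38)/1.5000 = -2.0000
Critical value: t_{0.025,35} = ±2.030
p-value ≈ 0.0533
Decision: fail to reject H₀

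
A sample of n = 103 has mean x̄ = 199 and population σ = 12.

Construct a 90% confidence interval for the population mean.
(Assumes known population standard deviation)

Answer: (197.0550, 200.9450)

Derivation:
Confidence level: 90%, α = 0.1
z_0.05 = 1.645
SE = σ/√n = 12/√103 = 1.1824
Margin of error = 1.645 × 1.1824 = 1.9450
CI: x̄ ± margin = 199 ± 1.9450
CI: (197.0550, 200.9450)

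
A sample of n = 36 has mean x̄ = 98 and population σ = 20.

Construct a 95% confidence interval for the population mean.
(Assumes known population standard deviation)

Answer: (91.4667, 104.5333)

Derivation:
Confidence level: 95%, α = 0.05
z_0.025 = 1.960
SE = σ/√n = 20/√36 = 3.3333
Margin of error = 1.960 × 3.3333 = 6.5333
CI: x̄ ± margin = 98 ± 6.5333
CI: (91.4667, 104.5333)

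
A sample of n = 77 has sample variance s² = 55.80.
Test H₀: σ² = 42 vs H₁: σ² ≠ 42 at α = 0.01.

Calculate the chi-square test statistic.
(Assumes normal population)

Answer: χ² = 100.9714, fail to reject H₀

Derivation:
df = n - 1 = 76
χ² = (n-1)s²/σ₀² = 76×55.80/42 = 100.9714
Critical values: χ²_{0.995,76} = 47.997, χ²_{0.005,76} = 111.495
Rejection region: χ² < 47.997 or χ² > 111.495
Decision: fail to reject H₀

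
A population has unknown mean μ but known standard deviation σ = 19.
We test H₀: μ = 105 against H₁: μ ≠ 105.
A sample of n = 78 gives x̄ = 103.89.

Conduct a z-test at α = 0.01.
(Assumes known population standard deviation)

Standard error: SE = σ/√n = 19/√78 = 2.1513
z-statistic: z = (x̄ - μ₀)/SE = (103.89 - 105)/2.1513 = -0.5160
Critical value: ±2.576
p-value = 0.6059
Decision: fail to reject H₀

Answer: z = -0.5160, fail to reject H₀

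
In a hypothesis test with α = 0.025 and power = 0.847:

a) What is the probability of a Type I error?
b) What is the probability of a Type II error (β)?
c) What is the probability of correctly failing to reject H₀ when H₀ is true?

a) Type I error probability = α = 0.025
b) Power = P(reject H₀ | H₁ true) = 1 - β = 0.847, so Type II error probability = β = 1 - Power = 0.153
c) P(fail to reject H₀ | H₀ true) = 1 - α = 0.975

Answer: a) 0.025, b) 0.153, c) 0.975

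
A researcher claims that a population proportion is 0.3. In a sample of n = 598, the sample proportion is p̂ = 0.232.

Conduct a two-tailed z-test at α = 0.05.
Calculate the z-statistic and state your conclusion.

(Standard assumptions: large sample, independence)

Answer: z = -3.6286, reject H₀

Derivation:
H₀: p = 0.3, H₁: p ≠ 0.3
Standard error: SE = √(p₀(1-p₀)/n) = √(0.3×0.7/598) = 0.018740
z-statistic: z = (p̂ - p₀)/SE = (0.232 - 0.3)/0.018740 = -3.6286
Critical value: z_0.025 = ±1.960
p-value = 0.0003
Decision: reject H₀ at α = 0.05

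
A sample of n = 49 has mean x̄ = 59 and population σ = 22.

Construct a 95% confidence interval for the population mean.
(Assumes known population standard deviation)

Confidence level: 95%, α = 0.05
z_0.025 = 1.960
SE = σ/√n = 22/√49 = 3.1429
Margin of error = 1.960 × 3.1429 = 6.1601
CI: x̄ ± margin = 59 ± 6.1601
CI: (52.8399, 65.1601)

Answer: (52.8399, 65.1601)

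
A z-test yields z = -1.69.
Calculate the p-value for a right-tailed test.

For z = -1.69:
p = P(Z > -1.69) = 1 - Φ(-1.69) = 0.9545

Answer: p-value ≈ 0.9545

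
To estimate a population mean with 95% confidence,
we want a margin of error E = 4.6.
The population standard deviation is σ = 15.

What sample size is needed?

z_0.025 = 1.960
n = (z×σ/E)² = (1.960×15/4.6)²
n = 40.8488
Round up: n = 41

Answer: n = 41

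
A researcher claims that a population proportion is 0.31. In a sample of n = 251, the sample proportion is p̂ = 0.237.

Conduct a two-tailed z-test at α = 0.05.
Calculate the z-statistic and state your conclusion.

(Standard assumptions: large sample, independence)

H₀: p = 0.31, H₁: p ≠ 0.31
Standard error: SE = √(p₀(1-p₀)/n) = √(0.31×0.69/251) = 0.029192
z-statistic: z = (p̂ - p₀)/SE = (0.237 - 0.31)/0.029192 = -2.5007
Critical value: z_0.025 = ±1.960
p-value = 0.0124
Decision: reject H₀ at α = 0.05

Answer: z = -2.5007, reject H₀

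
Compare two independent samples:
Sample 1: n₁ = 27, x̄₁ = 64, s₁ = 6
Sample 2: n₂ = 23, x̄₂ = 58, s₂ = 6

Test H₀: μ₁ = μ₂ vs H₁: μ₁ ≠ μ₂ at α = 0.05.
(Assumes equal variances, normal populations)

Answer: t = 3.5242, reject H₀

Derivation:
Pooled variance: s²_p = [26×6² + 22×6²]/(48) = 36.0000
s_p = 6.0000
SE = s_p×√(1/n₁ + 1/n₂) = 6.0000×√(1/27 + 1/23) = 1.7025
t = (x̄₁ - x̄₂)/SE = (64 - 58)/1.7025 = 3.5242
df = 48, t-critical = ±2.011
Decision: reject H₀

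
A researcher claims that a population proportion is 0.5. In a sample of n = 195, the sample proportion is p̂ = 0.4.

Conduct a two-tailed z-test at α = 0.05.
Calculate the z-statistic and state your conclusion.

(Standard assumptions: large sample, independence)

Answer: z = -2.7928, reject H₀

Derivation:
H₀: p = 0.5, H₁: p ≠ 0.5
Standard error: SE = √(p₀(1-p₀)/n) = √(0.5×0.5/195) = 0.035806
z-statistic: z = (p̂ - p₀)/SE = (0.4 - 0.5)/0.035806 = -2.7928
Critical value: z_0.025 = ±1.960
p-value = 0.0052
Decision: reject H₀ at α = 0.05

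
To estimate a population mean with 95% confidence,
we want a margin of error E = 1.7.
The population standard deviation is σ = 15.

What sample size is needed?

z_0.025 = 1.960
n = (z×σ/E)² = (1.960×15/1.7)²
n = 299.0865
Round up: n = 300

Answer: n = 300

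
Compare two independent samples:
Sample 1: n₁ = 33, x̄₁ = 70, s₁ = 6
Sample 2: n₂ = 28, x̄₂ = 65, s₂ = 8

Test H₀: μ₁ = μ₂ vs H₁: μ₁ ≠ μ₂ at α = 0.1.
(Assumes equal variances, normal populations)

Answer: t = 2.7852, reject H₀

Derivation:
Pooled variance: s²_p = [32×6² + 27×8²]/(59) = 48.8136
s_p = 6.9867
SE = s_p×√(1/n₁ + 1/n₂) = 6.9867×√(1/33 + 1/28) = 1.7952
t = (x̄₁ - x̄₂)/SE = (70 - 65)/1.7952 = 2.7852
df = 59, t-critical = ±1.671
Decision: reject H₀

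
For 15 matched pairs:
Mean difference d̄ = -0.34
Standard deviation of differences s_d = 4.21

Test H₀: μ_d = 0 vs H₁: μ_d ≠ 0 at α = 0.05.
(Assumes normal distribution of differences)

Answer: t = -0.3128, fail to reject H₀

Derivation:
df = n - 1 = 14
SE = s_d/√n = 4.21/√15 = 1.0870
t = d̄/SE = -0.34/1.0870 = -0.3128
Critical value: t_{0.025,14} = ±2.145
p-value ≈ 0.7590
Decision: fail to reject H₀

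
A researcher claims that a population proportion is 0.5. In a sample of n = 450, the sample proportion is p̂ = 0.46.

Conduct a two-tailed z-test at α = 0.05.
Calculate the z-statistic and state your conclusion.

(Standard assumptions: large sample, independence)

H₀: p = 0.5, H₁: p ≠ 0.5
Standard error: SE = √(p₀(1-p₀)/n) = √(0.5×0.5/450) = 0.023570
z-statistic: z = (p̂ - p₀)/SE = (0.46 - 0.5)/0.023570 = -1.6971
Critical value: z_0.025 = ±1.960
p-value = 0.0897
Decision: fail to reject H₀ at α = 0.05

Answer: z = -1.6971, fail to reject H₀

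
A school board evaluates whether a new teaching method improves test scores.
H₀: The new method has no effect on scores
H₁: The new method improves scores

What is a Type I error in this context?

Type I error (α): Rejecting H₀ when H₀ is true
Type II error (β): Failing to reject H₀ when H₁ is true

Answer: Concluding the new method improves scores when it actually doesn't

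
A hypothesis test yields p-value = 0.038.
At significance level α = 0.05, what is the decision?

Answer: reject H₀

Derivation:
Compare p-value to α:
0.038 < 0.05
Decision: reject H₀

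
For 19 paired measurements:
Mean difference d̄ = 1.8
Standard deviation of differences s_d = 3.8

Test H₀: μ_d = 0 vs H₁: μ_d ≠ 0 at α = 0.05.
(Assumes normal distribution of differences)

df = n - 1 = 18
SE = s_d/√n = 3.8/√19 = 0.8718
t = d̄/SE = 1.8/0.8718 = 2.0647
Critical value: t_{0.025,18} = ±2.101
p-value ≈ 0.0537
Decision: fail to reject H₀

Answer: t = 2.0647, fail to reject H₀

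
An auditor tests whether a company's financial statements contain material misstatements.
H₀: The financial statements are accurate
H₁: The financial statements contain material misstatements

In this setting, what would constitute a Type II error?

A Type I error (probability α) occurs when we reject a true H₀.
A Type II error (probability β) occurs when we fail to reject a false H₀.

Answer: Failing to detect material misstatements that are actually present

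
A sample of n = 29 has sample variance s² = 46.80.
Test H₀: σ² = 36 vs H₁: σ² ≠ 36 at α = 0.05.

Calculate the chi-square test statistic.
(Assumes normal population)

df = n - 1 = 28
χ² = (n-1)s²/σ₀² = 28×46.80/36 = 36.4000
Critical values: χ²_{0.975,28} = 15.308, χ²_{0.025,28} = 44.461
Rejection region: χ² < 15.308 or χ² > 44.461
Decision: fail to reject H₀

Answer: χ² = 36.4000, fail to reject H₀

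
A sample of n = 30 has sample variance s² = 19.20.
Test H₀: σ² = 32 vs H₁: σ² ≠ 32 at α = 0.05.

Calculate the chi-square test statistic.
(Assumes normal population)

df = n - 1 = 29
χ² = (n-1)s²/σ₀² = 29×19.20/32 = 17.4000
Critical values: χ²_{0.975,29} = 16.047, χ²_{0.025,29} = 45.722
Rejection region: χ² < 16.047 or χ² > 45.722
Decision: fail to reject H₀

Answer: χ² = 17.4000, fail to reject H₀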